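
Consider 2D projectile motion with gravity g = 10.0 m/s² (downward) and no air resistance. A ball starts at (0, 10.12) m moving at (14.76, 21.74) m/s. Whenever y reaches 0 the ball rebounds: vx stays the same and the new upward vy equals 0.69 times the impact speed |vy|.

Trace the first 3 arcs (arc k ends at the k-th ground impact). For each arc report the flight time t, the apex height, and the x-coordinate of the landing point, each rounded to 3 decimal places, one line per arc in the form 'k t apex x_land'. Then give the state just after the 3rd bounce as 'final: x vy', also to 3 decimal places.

Arc 1: start y=10.120, vy=21.740 → t=4.772, apex=33.751, x_land=70.437, impact vy=-25.981
  bounce: vy ← 0.69·25.981 = 17.927
Arc 2: start y=0.000, vy=17.927 → t=3.585, apex=16.069, x_land=123.357, impact vy=-17.927
  bounce: vy ← 0.69·17.927 = 12.370
Arc 3: start y=0.000, vy=12.370 → t=2.474, apex=7.650, x_land=159.873, impact vy=-12.370
  bounce: vy ← 0.69·12.370 = 8.535

1 4.772 33.751 70.437
2 3.585 16.069 123.357
3 2.474 7.650 159.873
final: 159.873 8.535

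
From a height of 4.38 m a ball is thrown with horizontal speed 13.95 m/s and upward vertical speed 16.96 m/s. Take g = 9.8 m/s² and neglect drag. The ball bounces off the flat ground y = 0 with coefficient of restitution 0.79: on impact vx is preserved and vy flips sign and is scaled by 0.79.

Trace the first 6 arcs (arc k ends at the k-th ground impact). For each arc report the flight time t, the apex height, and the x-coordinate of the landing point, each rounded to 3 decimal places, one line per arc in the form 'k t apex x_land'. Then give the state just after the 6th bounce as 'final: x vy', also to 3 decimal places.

1 3.703 19.056 51.652
2 3.116 11.893 95.117
3 2.461 7.422 129.455
4 1.945 4.632 156.582
5 1.536 2.891 178.012
6 1.214 1.804 194.942
final: 194.942 4.698

Arc 1: start y=4.380, vy=16.960 → t=3.703, apex=19.056, x_land=51.652, impact vy=-19.326
  bounce: vy ← 0.79·19.326 = 15.267
Arc 2: start y=0.000, vy=15.267 → t=3.116, apex=11.893, x_land=95.117, impact vy=-15.267
  bounce: vy ← 0.79·15.267 = 12.061
Arc 3: start y=0.000, vy=12.061 → t=2.461, apex=7.422, x_land=129.455, impact vy=-12.061
  bounce: vy ← 0.79·12.061 = 9.528
Arc 4: start y=0.000, vy=9.528 → t=1.945, apex=4.632, x_land=156.582, impact vy=-9.528
  bounce: vy ← 0.79·9.528 = 7.527
Arc 5: start y=0.000, vy=7.527 → t=1.536, apex=2.891, x_land=178.012, impact vy=-7.527
  bounce: vy ← 0.79·7.527 = 5.947
Arc 6: start y=0.000, vy=5.947 → t=1.214, apex=1.804, x_land=194.942, impact vy=-5.947
  bounce: vy ← 0.79·5.947 = 4.698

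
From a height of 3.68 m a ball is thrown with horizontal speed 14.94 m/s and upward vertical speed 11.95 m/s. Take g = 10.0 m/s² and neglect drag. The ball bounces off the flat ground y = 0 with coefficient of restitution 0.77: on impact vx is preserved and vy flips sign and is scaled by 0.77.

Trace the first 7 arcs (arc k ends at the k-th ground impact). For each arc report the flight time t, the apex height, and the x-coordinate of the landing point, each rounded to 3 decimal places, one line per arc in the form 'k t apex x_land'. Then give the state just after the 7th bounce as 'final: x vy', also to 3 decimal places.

Arc 1: start y=3.680, vy=11.950 → t=2.666, apex=10.820, x_land=39.831, impact vy=-14.711
  bounce: vy ← 0.77·14.711 = 11.327
Arc 2: start y=0.000, vy=11.327 → t=2.265, apex=6.415, x_land=73.677, impact vy=-11.327
  bounce: vy ← 0.77·11.327 = 8.722
Arc 3: start y=0.000, vy=8.722 → t=1.744, apex=3.804, x_land=99.738, impact vy=-8.722
  bounce: vy ← 0.77·8.722 = 6.716
Arc 4: start y=0.000, vy=6.716 → t=1.343, apex=2.255, x_land=119.805, impact vy=-6.716
  bounce: vy ← 0.77·6.716 = 5.171
Arc 5: start y=0.000, vy=5.171 → t=1.034, apex=1.337, x_land=135.256, impact vy=-5.171
  bounce: vy ← 0.77·5.171 = 3.982
Arc 6: start y=0.000, vy=3.982 → t=0.796, apex=0.793, x_land=147.154, impact vy=-3.982
  bounce: vy ← 0.77·3.982 = 3.066
Arc 7: start y=0.000, vy=3.066 → t=0.613, apex=0.470, x_land=156.315, impact vy=-3.066
  bounce: vy ← 0.77·3.066 = 2.361

1 2.666 10.820 39.831
2 2.265 6.415 73.677
3 1.744 3.804 99.738
4 1.343 2.255 119.805
5 1.034 1.337 135.256
6 0.796 0.793 147.154
7 0.613 0.470 156.315
final: 156.315 2.361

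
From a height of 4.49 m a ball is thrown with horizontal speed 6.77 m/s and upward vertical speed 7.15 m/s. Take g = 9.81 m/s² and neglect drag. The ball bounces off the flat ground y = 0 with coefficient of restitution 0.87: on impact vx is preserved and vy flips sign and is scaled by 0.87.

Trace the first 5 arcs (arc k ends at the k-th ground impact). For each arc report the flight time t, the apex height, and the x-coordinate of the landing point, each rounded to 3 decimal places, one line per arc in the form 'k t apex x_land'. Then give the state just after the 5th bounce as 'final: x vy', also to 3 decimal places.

Arc 1: start y=4.490, vy=7.150 → t=1.932, apex=7.096, x_land=13.077, impact vy=-11.799
  bounce: vy ← 0.87·11.799 = 10.265
Arc 2: start y=0.000, vy=10.265 → t=2.093, apex=5.371, x_land=27.245, impact vy=-10.265
  bounce: vy ← 0.87·10.265 = 8.931
Arc 3: start y=0.000, vy=8.931 → t=1.821, apex=4.065, x_land=39.571, impact vy=-8.931
  bounce: vy ← 0.87·8.931 = 7.770
Arc 4: start y=0.000, vy=7.770 → t=1.584, apex=3.077, x_land=50.295, impact vy=-7.770
  bounce: vy ← 0.87·7.770 = 6.760
Arc 5: start y=0.000, vy=6.760 → t=1.378, apex=2.329, x_land=59.625, impact vy=-6.760
  bounce: vy ← 0.87·6.760 = 5.881

1 1.932 7.096 13.077
2 2.093 5.371 27.245
3 1.821 4.065 39.571
4 1.584 3.077 50.295
5 1.378 2.329 59.625
final: 59.625 5.881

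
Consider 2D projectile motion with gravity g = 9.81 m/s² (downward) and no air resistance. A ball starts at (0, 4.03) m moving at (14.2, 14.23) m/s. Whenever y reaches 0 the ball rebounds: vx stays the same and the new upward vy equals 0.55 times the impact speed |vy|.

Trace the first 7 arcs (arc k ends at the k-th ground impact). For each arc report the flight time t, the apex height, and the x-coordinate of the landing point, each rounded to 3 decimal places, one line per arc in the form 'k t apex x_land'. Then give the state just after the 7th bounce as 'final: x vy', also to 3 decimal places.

1 3.161 14.351 44.887
2 1.882 4.341 71.604
3 1.035 1.313 86.299
4 0.569 0.397 94.381
5 0.313 0.120 98.826
6 0.172 0.036 101.271
7 0.095 0.011 102.616
final: 102.616 0.255

Arc 1: start y=4.030, vy=14.230 → t=3.161, apex=14.351, x_land=44.887, impact vy=-16.780
  bounce: vy ← 0.55·16.780 = 9.229
Arc 2: start y=0.000, vy=9.229 → t=1.882, apex=4.341, x_land=71.604, impact vy=-9.229
  bounce: vy ← 0.55·9.229 = 5.076
Arc 3: start y=0.000, vy=5.076 → t=1.035, apex=1.313, x_land=86.299, impact vy=-5.076
  bounce: vy ← 0.55·5.076 = 2.792
Arc 4: start y=0.000, vy=2.792 → t=0.569, apex=0.397, x_land=94.381, impact vy=-2.792
  bounce: vy ← 0.55·2.792 = 1.535
Arc 5: start y=0.000, vy=1.535 → t=0.313, apex=0.120, x_land=98.826, impact vy=-1.535
  bounce: vy ← 0.55·1.535 = 0.845
Arc 6: start y=0.000, vy=0.845 → t=0.172, apex=0.036, x_land=101.271, impact vy=-0.845
  bounce: vy ← 0.55·0.845 = 0.464
Arc 7: start y=0.000, vy=0.464 → t=0.095, apex=0.011, x_land=102.616, impact vy=-0.464
  bounce: vy ← 0.55·0.464 = 0.255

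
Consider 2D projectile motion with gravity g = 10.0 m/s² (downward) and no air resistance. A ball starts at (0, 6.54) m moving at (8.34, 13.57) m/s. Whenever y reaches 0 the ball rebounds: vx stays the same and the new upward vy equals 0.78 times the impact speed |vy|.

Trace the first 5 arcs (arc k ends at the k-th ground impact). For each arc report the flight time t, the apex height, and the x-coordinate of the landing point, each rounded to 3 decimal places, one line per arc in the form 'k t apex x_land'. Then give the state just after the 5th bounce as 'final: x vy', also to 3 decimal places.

1 3.132 15.747 26.118
2 2.768 9.581 49.207
3 2.159 5.829 67.217
4 1.684 3.546 81.264
5 1.314 2.158 92.221
final: 92.221 5.124

Arc 1: start y=6.540, vy=13.570 → t=3.132, apex=15.747, x_land=26.118, impact vy=-17.747
  bounce: vy ← 0.78·17.747 = 13.842
Arc 2: start y=0.000, vy=13.842 → t=2.768, apex=9.581, x_land=49.207, impact vy=-13.842
  bounce: vy ← 0.78·13.842 = 10.797
Arc 3: start y=0.000, vy=10.797 → t=2.159, apex=5.829, x_land=67.217, impact vy=-10.797
  bounce: vy ← 0.78·10.797 = 8.422
Arc 4: start y=0.000, vy=8.422 → t=1.684, apex=3.546, x_land=81.264, impact vy=-8.422
  bounce: vy ← 0.78·8.422 = 6.569
Arc 5: start y=0.000, vy=6.569 → t=1.314, apex=2.158, x_land=92.221, impact vy=-6.569
  bounce: vy ← 0.78·6.569 = 5.124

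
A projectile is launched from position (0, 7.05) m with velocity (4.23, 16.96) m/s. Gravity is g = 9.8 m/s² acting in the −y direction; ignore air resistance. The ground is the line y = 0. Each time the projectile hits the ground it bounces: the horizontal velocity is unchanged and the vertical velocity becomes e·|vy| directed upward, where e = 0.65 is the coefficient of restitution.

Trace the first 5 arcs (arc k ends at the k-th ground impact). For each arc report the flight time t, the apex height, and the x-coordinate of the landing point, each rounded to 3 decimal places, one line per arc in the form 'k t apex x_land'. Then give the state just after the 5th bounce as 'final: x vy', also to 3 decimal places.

Arc 1: start y=7.050, vy=16.960 → t=3.836, apex=21.726, x_land=16.227, impact vy=-20.635
  bounce: vy ← 0.65·20.635 = 13.413
Arc 2: start y=0.000, vy=13.413 → t=2.737, apex=9.179, x_land=27.806, impact vy=-13.413
  bounce: vy ← 0.65·13.413 = 8.718
Arc 3: start y=0.000, vy=8.718 → t=1.779, apex=3.878, x_land=35.333, impact vy=-8.718
  bounce: vy ← 0.65·8.718 = 5.667
Arc 4: start y=0.000, vy=5.667 → t=1.157, apex=1.639, x_land=40.225, impact vy=-5.667
  bounce: vy ← 0.65·5.667 = 3.684
Arc 5: start y=0.000, vy=3.684 → t=0.752, apex=0.692, x_land=43.405, impact vy=-3.684
  bounce: vy ← 0.65·3.684 = 2.394

1 3.836 21.726 16.227
2 2.737 9.179 27.806
3 1.779 3.878 35.333
4 1.157 1.639 40.225
5 0.752 0.692 43.405
final: 43.405 2.394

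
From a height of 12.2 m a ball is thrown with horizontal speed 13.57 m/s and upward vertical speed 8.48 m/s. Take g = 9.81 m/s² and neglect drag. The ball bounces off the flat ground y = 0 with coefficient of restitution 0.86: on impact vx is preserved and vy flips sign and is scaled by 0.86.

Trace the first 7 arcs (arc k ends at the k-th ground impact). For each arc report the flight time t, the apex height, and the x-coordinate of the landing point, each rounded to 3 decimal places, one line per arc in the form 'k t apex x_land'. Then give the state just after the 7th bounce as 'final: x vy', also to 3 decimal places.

Arc 1: start y=12.200, vy=8.480 → t=2.663, apex=15.865, x_land=36.135, impact vy=-17.643
  bounce: vy ← 0.86·17.643 = 15.173
Arc 2: start y=0.000, vy=15.173 → t=3.093, apex=11.734, x_land=78.112, impact vy=-15.173
  bounce: vy ← 0.86·15.173 = 13.049
Arc 3: start y=0.000, vy=13.049 → t=2.660, apex=8.678, x_land=114.213, impact vy=-13.049
  bounce: vy ← 0.86·13.049 = 11.222
Arc 4: start y=0.000, vy=11.222 → t=2.288, apex=6.419, x_land=145.259, impact vy=-11.222
  bounce: vy ← 0.86·11.222 = 9.651
Arc 5: start y=0.000, vy=9.651 → t=1.968, apex=4.747, x_land=171.958, impact vy=-9.651
  bounce: vy ← 0.86·9.651 = 8.300
Arc 6: start y=0.000, vy=8.300 → t=1.692, apex=3.511, x_land=194.920, impact vy=-8.300
  bounce: vy ← 0.86·8.300 = 7.138
Arc 7: start y=0.000, vy=7.138 → t=1.455, apex=2.597, x_land=214.667, impact vy=-7.138
  bounce: vy ← 0.86·7.138 = 6.138

1 2.663 15.865 36.135
2 3.093 11.734 78.112
3 2.660 8.678 114.213
4 2.288 6.419 145.259
5 1.968 4.747 171.958
6 1.692 3.511 194.920
7 1.455 2.597 214.667
final: 214.667 6.138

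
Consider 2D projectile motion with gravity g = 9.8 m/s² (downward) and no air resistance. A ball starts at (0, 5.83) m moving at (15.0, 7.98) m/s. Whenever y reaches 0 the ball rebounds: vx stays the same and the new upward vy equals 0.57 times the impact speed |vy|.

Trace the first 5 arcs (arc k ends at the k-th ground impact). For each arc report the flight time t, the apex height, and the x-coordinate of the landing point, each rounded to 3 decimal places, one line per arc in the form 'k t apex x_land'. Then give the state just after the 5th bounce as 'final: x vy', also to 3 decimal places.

1 2.175 9.079 32.632
2 1.552 2.950 55.909
3 0.885 0.958 69.176
4 0.504 0.311 76.739
5 0.287 0.101 81.049
final: 81.049 0.803

Arc 1: start y=5.830, vy=7.980 → t=2.175, apex=9.079, x_land=32.632, impact vy=-13.340
  bounce: vy ← 0.57·13.340 = 7.604
Arc 2: start y=0.000, vy=7.604 → t=1.552, apex=2.950, x_land=55.909, impact vy=-7.604
  bounce: vy ← 0.57·7.604 = 4.334
Arc 3: start y=0.000, vy=4.334 → t=0.885, apex=0.958, x_land=69.176, impact vy=-4.334
  bounce: vy ← 0.57·4.334 = 2.470
Arc 4: start y=0.000, vy=2.470 → t=0.504, apex=0.311, x_land=76.739, impact vy=-2.470
  bounce: vy ← 0.57·2.470 = 1.408
Arc 5: start y=0.000, vy=1.408 → t=0.287, apex=0.101, x_land=81.049, impact vy=-1.408
  bounce: vy ← 0.57·1.408 = 0.803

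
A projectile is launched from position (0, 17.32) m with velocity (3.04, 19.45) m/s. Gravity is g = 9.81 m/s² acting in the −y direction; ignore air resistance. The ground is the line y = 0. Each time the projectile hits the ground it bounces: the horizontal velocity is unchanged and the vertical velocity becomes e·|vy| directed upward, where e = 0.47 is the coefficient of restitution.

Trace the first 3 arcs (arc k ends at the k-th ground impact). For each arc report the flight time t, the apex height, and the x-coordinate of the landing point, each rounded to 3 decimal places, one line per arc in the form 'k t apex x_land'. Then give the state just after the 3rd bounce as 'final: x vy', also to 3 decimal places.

Arc 1: start y=17.320, vy=19.450 → t=4.714, apex=36.601, x_land=14.332, impact vy=-26.798
  bounce: vy ← 0.47·26.798 = 12.595
Arc 2: start y=0.000, vy=12.595 → t=2.568, apex=8.085, x_land=22.138, impact vy=-12.595
  bounce: vy ← 0.47·12.595 = 5.920
Arc 3: start y=0.000, vy=5.920 → t=1.207, apex=1.786, x_land=25.807, impact vy=-5.920
  bounce: vy ← 0.47·5.920 = 2.782

1 4.714 36.601 14.332
2 2.568 8.085 22.138
3 1.207 1.786 25.807
final: 25.807 2.782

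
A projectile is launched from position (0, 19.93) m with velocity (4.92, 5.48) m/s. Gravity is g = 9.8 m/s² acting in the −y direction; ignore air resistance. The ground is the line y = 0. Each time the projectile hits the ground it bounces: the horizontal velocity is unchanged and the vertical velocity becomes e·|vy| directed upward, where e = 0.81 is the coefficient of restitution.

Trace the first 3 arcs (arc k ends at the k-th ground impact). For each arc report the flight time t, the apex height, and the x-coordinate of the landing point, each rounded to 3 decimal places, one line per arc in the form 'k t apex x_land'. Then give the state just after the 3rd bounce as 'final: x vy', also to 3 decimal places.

Arc 1: start y=19.930, vy=5.480 → t=2.652, apex=21.462, x_land=13.048, impact vy=-20.510
  bounce: vy ← 0.81·20.510 = 16.613
Arc 2: start y=0.000, vy=16.613 → t=3.390, apex=14.081, x_land=29.729, impact vy=-16.613
  bounce: vy ← 0.81·16.613 = 13.457
Arc 3: start y=0.000, vy=13.457 → t=2.746, apex=9.239, x_land=43.240, impact vy=-13.457
  bounce: vy ← 0.81·13.457 = 10.900

1 2.652 21.462 13.048
2 3.390 14.081 29.729
3 2.746 9.239 43.240
final: 43.240 10.900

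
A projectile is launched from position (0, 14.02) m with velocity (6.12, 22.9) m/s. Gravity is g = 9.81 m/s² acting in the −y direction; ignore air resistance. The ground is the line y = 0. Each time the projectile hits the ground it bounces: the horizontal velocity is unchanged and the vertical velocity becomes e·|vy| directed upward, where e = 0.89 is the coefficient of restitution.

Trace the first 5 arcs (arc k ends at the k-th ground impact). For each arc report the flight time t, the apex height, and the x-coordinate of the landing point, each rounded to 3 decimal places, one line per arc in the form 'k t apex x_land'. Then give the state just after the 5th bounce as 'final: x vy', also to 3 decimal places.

Arc 1: start y=14.020, vy=22.900 → t=5.217, apex=40.748, x_land=31.926, impact vy=-28.275
  bounce: vy ← 0.89·28.275 = 25.165
Arc 2: start y=0.000, vy=25.165 → t=5.130, apex=32.277, x_land=63.324, impact vy=-25.165
  bounce: vy ← 0.89·25.165 = 22.397
Arc 3: start y=0.000, vy=22.397 → t=4.566, apex=25.566, x_land=91.269, impact vy=-22.397
  bounce: vy ← 0.89·22.397 = 19.933
Arc 4: start y=0.000, vy=19.933 → t=4.064, apex=20.251, x_land=116.139, impact vy=-19.933
  bounce: vy ← 0.89·19.933 = 17.740
Arc 5: start y=0.000, vy=17.740 → t=3.617, apex=16.041, x_land=138.274, impact vy=-17.740
  bounce: vy ← 0.89·17.740 = 15.789

1 5.217 40.748 31.926
2 5.130 32.277 63.324
3 4.566 25.566 91.269
4 4.064 20.251 116.139
5 3.617 16.041 138.274
final: 138.274 15.789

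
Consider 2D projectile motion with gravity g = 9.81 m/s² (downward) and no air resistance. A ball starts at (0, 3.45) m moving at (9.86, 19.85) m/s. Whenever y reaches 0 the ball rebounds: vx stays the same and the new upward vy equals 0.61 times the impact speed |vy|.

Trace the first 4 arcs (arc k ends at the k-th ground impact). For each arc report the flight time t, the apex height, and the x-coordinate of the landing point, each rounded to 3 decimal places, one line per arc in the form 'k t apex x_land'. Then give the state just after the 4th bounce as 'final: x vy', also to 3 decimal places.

Arc 1: start y=3.450, vy=19.850 → t=4.214, apex=23.533, x_land=41.548, impact vy=-21.487
  bounce: vy ← 0.61·21.487 = 13.107
Arc 2: start y=0.000, vy=13.107 → t=2.672, apex=8.757, x_land=67.896, impact vy=-13.107
  bounce: vy ← 0.61·13.107 = 7.995
Arc 3: start y=0.000, vy=7.995 → t=1.630, apex=3.258, x_land=83.969, impact vy=-7.995
  bounce: vy ← 0.61·7.995 = 4.877
Arc 4: start y=0.000, vy=4.877 → t=0.994, apex=1.212, x_land=93.773, impact vy=-4.877
  bounce: vy ← 0.61·4.877 = 2.975

1 4.214 23.533 41.548
2 2.672 8.757 67.896
3 1.630 3.258 83.969
4 0.994 1.212 93.773
final: 93.773 2.975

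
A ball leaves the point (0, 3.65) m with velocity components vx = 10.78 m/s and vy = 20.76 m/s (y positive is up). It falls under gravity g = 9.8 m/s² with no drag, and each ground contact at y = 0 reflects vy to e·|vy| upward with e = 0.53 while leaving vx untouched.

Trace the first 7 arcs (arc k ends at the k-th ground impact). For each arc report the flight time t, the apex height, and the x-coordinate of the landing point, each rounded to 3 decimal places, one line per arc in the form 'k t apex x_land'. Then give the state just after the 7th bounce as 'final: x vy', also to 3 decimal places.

1 4.406 25.639 47.495
2 2.425 7.202 73.633
3 1.285 2.023 87.486
4 0.681 0.568 94.828
5 0.361 0.160 98.719
6 0.191 0.045 100.782
7 0.101 0.013 101.875
final: 101.875 0.263

Arc 1: start y=3.650, vy=20.760 → t=4.406, apex=25.639, x_land=47.495, impact vy=-22.417
  bounce: vy ← 0.53·22.417 = 11.881
Arc 2: start y=0.000, vy=11.881 → t=2.425, apex=7.202, x_land=73.633, impact vy=-11.881
  bounce: vy ← 0.53·11.881 = 6.297
Arc 3: start y=0.000, vy=6.297 → t=1.285, apex=2.023, x_land=87.486, impact vy=-6.297
  bounce: vy ← 0.53·6.297 = 3.337
Arc 4: start y=0.000, vy=3.337 → t=0.681, apex=0.568, x_land=94.828, impact vy=-3.337
  bounce: vy ← 0.53·3.337 = 1.769
Arc 5: start y=0.000, vy=1.769 → t=0.361, apex=0.160, x_land=98.719, impact vy=-1.769
  bounce: vy ← 0.53·1.769 = 0.937
Arc 6: start y=0.000, vy=0.937 → t=0.191, apex=0.045, x_land=100.782, impact vy=-0.937
  bounce: vy ← 0.53·0.937 = 0.497
Arc 7: start y=0.000, vy=0.497 → t=0.101, apex=0.013, x_land=101.875, impact vy=-0.497
  bounce: vy ← 0.53·0.497 = 0.263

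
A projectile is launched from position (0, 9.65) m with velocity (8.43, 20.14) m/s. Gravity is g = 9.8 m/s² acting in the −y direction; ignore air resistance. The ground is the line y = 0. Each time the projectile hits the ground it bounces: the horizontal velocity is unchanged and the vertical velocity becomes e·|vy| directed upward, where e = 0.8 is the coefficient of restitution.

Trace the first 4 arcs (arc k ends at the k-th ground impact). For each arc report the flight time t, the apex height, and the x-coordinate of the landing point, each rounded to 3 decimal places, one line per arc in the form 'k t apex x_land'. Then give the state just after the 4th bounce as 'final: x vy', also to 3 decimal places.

Arc 1: start y=9.650, vy=20.140 → t=4.544, apex=30.345, x_land=38.303, impact vy=-24.388
  bounce: vy ← 0.8·24.388 = 19.510
Arc 2: start y=0.000, vy=19.510 → t=3.982, apex=19.421, x_land=71.868, impact vy=-19.510
  bounce: vy ← 0.8·19.510 = 15.608
Arc 3: start y=0.000, vy=15.608 → t=3.185, apex=12.429, x_land=98.721, impact vy=-15.608
  bounce: vy ← 0.8·15.608 = 12.486
Arc 4: start y=0.000, vy=12.486 → t=2.548, apex=7.955, x_land=120.203, impact vy=-12.486
  bounce: vy ← 0.8·12.486 = 9.989

1 4.544 30.345 38.303
2 3.982 19.421 71.868
3 3.185 12.429 98.721
4 2.548 7.955 120.203
final: 120.203 9.989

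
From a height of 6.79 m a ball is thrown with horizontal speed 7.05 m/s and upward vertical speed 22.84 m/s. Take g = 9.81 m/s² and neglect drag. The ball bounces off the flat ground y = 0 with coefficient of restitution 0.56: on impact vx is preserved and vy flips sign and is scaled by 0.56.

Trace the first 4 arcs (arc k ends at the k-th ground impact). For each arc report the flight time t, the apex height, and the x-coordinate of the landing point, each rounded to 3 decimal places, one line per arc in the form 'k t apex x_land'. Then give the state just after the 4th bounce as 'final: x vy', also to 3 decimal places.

Arc 1: start y=6.790, vy=22.840 → t=4.937, apex=33.378, x_land=34.805, impact vy=-25.591
  bounce: vy ← 0.56·25.591 = 14.331
Arc 2: start y=0.000, vy=14.331 → t=2.922, apex=10.467, x_land=55.403, impact vy=-14.331
  bounce: vy ← 0.56·14.331 = 8.025
Arc 3: start y=0.000, vy=8.025 → t=1.636, apex=3.283, x_land=66.938, impact vy=-8.025
  bounce: vy ← 0.56·8.025 = 4.494
Arc 4: start y=0.000, vy=4.494 → t=0.916, apex=1.029, x_land=73.397, impact vy=-4.494
  bounce: vy ← 0.56·4.494 = 2.517

1 4.937 33.378 34.805
2 2.922 10.467 55.403
3 1.636 3.283 66.938
4 0.916 1.029 73.397
final: 73.397 2.517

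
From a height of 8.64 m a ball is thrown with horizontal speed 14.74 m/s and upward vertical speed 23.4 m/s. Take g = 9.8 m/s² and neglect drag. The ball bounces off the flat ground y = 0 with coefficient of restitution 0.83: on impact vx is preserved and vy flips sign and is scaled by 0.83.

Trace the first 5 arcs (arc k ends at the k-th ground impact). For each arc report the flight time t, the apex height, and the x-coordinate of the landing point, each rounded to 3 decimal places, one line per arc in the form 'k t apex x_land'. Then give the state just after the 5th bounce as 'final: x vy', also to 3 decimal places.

Arc 1: start y=8.640, vy=23.400 → t=5.120, apex=36.577, x_land=75.467, impact vy=-26.775
  bounce: vy ← 0.83·26.775 = 22.223
Arc 2: start y=0.000, vy=22.223 → t=4.535, apex=25.198, x_land=142.319, impact vy=-22.223
  bounce: vy ← 0.83·22.223 = 18.445
Arc 3: start y=0.000, vy=18.445 → t=3.764, apex=17.359, x_land=197.805, impact vy=-18.445
  bounce: vy ← 0.83·18.445 = 15.310
Arc 4: start y=0.000, vy=15.310 → t=3.124, apex=11.958, x_land=243.859, impact vy=-15.310
  bounce: vy ← 0.83·15.310 = 12.707
Arc 5: start y=0.000, vy=12.707 → t=2.593, apex=8.238, x_land=282.084, impact vy=-12.707
  bounce: vy ← 0.83·12.707 = 10.547

1 5.120 36.577 75.467
2 4.535 25.198 142.319
3 3.764 17.359 197.805
4 3.124 11.958 243.859
5 2.593 8.238 282.084
final: 282.084 10.547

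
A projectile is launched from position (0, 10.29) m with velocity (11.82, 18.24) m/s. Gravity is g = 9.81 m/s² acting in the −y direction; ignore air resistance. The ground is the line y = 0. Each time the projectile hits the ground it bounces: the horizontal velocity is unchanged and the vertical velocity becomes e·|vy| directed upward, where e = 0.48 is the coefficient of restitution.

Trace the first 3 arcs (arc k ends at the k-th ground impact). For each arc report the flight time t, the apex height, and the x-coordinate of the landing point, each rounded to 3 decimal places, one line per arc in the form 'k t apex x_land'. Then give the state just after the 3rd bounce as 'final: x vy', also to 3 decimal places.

1 4.216 27.247 49.836
2 2.263 6.278 76.580
3 1.086 1.446 89.417
final: 89.417 2.557

Arc 1: start y=10.290, vy=18.240 → t=4.216, apex=27.247, x_land=49.836, impact vy=-23.121
  bounce: vy ← 0.48·23.121 = 11.098
Arc 2: start y=0.000, vy=11.098 → t=2.263, apex=6.278, x_land=76.580, impact vy=-11.098
  bounce: vy ← 0.48·11.098 = 5.327
Arc 3: start y=0.000, vy=5.327 → t=1.086, apex=1.446, x_land=89.417, impact vy=-5.327
  bounce: vy ← 0.48·5.327 = 2.557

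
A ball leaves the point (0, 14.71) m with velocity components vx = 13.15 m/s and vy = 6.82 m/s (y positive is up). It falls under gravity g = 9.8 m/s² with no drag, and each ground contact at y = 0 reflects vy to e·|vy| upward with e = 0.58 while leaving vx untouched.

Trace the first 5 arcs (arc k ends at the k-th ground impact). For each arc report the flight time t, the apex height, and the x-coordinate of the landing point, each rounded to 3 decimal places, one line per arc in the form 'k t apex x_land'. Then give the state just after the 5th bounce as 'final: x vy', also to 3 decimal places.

Arc 1: start y=14.710, vy=6.820 → t=2.563, apex=17.083, x_land=33.705, impact vy=-18.298
  bounce: vy ← 0.58·18.298 = 10.613
Arc 2: start y=0.000, vy=10.613 → t=2.166, apex=5.747, x_land=62.187, impact vy=-10.613
  bounce: vy ← 0.58·10.613 = 6.156
Arc 3: start y=0.000, vy=6.156 → t=1.256, apex=1.933, x_land=78.706, impact vy=-6.156
  bounce: vy ← 0.58·6.156 = 3.570
Arc 4: start y=0.000, vy=3.570 → t=0.729, apex=0.650, x_land=88.287, impact vy=-3.570
  bounce: vy ← 0.58·3.570 = 2.071
Arc 5: start y=0.000, vy=2.071 → t=0.423, apex=0.219, x_land=93.845, impact vy=-2.071
  bounce: vy ← 0.58·2.071 = 1.201

1 2.563 17.083 33.705
2 2.166 5.747 62.187
3 1.256 1.933 78.706
4 0.729 0.650 88.287
5 0.423 0.219 93.845
final: 93.845 1.201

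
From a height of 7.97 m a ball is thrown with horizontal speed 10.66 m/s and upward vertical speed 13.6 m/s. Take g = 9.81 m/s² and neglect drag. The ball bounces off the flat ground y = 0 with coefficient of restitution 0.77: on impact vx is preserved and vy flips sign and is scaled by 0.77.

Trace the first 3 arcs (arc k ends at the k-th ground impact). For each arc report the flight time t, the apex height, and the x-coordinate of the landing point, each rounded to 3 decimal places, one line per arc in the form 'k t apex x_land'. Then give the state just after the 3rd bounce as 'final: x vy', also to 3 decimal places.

1 3.270 17.397 34.854
2 2.900 10.315 65.771
3 2.233 6.116 89.577
final: 89.577 8.435

Arc 1: start y=7.970, vy=13.600 → t=3.270, apex=17.397, x_land=34.854, impact vy=-18.475
  bounce: vy ← 0.77·18.475 = 14.226
Arc 2: start y=0.000, vy=14.226 → t=2.900, apex=10.315, x_land=65.771, impact vy=-14.226
  bounce: vy ← 0.77·14.226 = 10.954
Arc 3: start y=0.000, vy=10.954 → t=2.233, apex=6.116, x_land=89.577, impact vy=-10.954
  bounce: vy ← 0.77·10.954 = 8.435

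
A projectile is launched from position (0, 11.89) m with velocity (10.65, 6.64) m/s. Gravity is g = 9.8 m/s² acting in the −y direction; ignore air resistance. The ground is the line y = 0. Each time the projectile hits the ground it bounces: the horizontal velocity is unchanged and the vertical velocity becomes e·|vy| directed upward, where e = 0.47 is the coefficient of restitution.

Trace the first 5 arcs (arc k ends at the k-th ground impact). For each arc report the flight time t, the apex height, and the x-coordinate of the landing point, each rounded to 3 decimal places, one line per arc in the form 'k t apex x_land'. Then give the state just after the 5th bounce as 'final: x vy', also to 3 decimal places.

Arc 1: start y=11.890, vy=6.640 → t=2.376, apex=14.139, x_land=25.307, impact vy=-16.647
  bounce: vy ← 0.47·16.647 = 7.824
Arc 2: start y=0.000, vy=7.824 → t=1.597, apex=3.123, x_land=42.313, impact vy=-7.824
  bounce: vy ← 0.47·7.824 = 3.677
Arc 3: start y=0.000, vy=3.677 → t=0.750, apex=0.690, x_land=50.306, impact vy=-3.677
  bounce: vy ← 0.47·3.677 = 1.728
Arc 4: start y=0.000, vy=1.728 → t=0.353, apex=0.152, x_land=54.062, impact vy=-1.728
  bounce: vy ← 0.47·1.728 = 0.812
Arc 5: start y=0.000, vy=0.812 → t=0.166, apex=0.034, x_land=55.828, impact vy=-0.812
  bounce: vy ← 0.47·0.812 = 0.382

1 2.376 14.139 25.307
2 1.597 3.123 42.313
3 0.750 0.690 50.306
4 0.353 0.152 54.062
5 0.166 0.034 55.828
final: 55.828 0.382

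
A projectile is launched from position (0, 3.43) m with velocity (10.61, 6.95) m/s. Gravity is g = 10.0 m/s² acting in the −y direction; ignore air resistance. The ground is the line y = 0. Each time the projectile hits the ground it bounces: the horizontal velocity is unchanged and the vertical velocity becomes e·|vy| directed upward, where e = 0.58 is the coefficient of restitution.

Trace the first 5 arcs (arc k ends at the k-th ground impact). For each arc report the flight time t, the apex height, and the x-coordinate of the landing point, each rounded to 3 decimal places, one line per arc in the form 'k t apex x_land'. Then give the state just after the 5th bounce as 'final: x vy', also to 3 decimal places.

1 1.776 5.845 18.846
2 1.254 1.966 32.153
3 0.727 0.661 39.871
4 0.422 0.223 44.347
5 0.245 0.075 46.944
final: 46.944 0.710

Arc 1: start y=3.430, vy=6.950 → t=1.776, apex=5.845, x_land=18.846, impact vy=-10.812
  bounce: vy ← 0.58·10.812 = 6.271
Arc 2: start y=0.000, vy=6.271 → t=1.254, apex=1.966, x_land=32.153, impact vy=-6.271
  bounce: vy ← 0.58·6.271 = 3.637
Arc 3: start y=0.000, vy=3.637 → t=0.727, apex=0.661, x_land=39.871, impact vy=-3.637
  bounce: vy ← 0.58·3.637 = 2.110
Arc 4: start y=0.000, vy=2.110 → t=0.422, apex=0.223, x_land=44.347, impact vy=-2.110
  bounce: vy ← 0.58·2.110 = 1.224
Arc 5: start y=0.000, vy=1.224 → t=0.245, apex=0.075, x_land=46.944, impact vy=-1.224
  bounce: vy ← 0.58·1.224 = 0.710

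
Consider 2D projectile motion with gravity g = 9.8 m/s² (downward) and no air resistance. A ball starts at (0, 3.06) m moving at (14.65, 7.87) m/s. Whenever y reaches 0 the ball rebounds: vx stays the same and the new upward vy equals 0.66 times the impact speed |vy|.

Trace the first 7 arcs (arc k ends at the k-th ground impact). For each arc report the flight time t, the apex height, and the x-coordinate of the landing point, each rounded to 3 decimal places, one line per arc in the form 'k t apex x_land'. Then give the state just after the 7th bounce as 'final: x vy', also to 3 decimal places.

Arc 1: start y=3.060, vy=7.870 → t=1.930, apex=6.220, x_land=28.271, impact vy=-11.041
  bounce: vy ← 0.66·11.041 = 7.287
Arc 2: start y=0.000, vy=7.287 → t=1.487, apex=2.709, x_land=50.058, impact vy=-7.287
  bounce: vy ← 0.66·7.287 = 4.810
Arc 3: start y=0.000, vy=4.810 → t=0.982, apex=1.180, x_land=64.438, impact vy=-4.810
  bounce: vy ← 0.66·4.810 = 3.174
Arc 4: start y=0.000, vy=3.174 → t=0.648, apex=0.514, x_land=73.929, impact vy=-3.174
  bounce: vy ← 0.66·3.174 = 2.095
Arc 5: start y=0.000, vy=2.095 → t=0.428, apex=0.224, x_land=80.193, impact vy=-2.095
  bounce: vy ← 0.66·2.095 = 1.383
Arc 6: start y=0.000, vy=1.383 → t=0.282, apex=0.098, x_land=84.327, impact vy=-1.383
  bounce: vy ← 0.66·1.383 = 0.913
Arc 7: start y=0.000, vy=0.913 → t=0.186, apex=0.042, x_land=87.055, impact vy=-0.913
  bounce: vy ← 0.66·0.913 = 0.602

1 1.930 6.220 28.271
2 1.487 2.709 50.058
3 0.982 1.180 64.438
4 0.648 0.514 73.929
5 0.428 0.224 80.193
6 0.282 0.098 84.327
7 0.186 0.042 87.055
final: 87.055 0.602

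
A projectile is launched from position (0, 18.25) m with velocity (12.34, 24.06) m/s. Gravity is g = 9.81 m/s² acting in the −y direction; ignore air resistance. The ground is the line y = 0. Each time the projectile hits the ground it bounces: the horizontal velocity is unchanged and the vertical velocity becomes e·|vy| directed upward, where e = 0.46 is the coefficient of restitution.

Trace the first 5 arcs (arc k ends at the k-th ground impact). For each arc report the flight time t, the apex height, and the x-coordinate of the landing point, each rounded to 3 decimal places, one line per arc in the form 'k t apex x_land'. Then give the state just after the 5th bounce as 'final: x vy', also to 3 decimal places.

Arc 1: start y=18.250, vy=24.060 → t=5.573, apex=47.755, x_land=68.769, impact vy=-30.610
  bounce: vy ← 0.46·30.610 = 14.080
Arc 2: start y=0.000, vy=14.080 → t=2.871, apex=10.105, x_land=104.192, impact vy=-14.080
  bounce: vy ← 0.46·14.080 = 6.477
Arc 3: start y=0.000, vy=6.477 → t=1.320, apex=2.138, x_land=120.487, impact vy=-6.477
  bounce: vy ← 0.46·6.477 = 2.979
Arc 4: start y=0.000, vy=2.979 → t=0.607, apex=0.452, x_land=127.983, impact vy=-2.979
  bounce: vy ← 0.46·2.979 = 1.371
Arc 5: start y=0.000, vy=1.371 → t=0.279, apex=0.096, x_land=131.431, impact vy=-1.371
  bounce: vy ← 0.46·1.371 = 0.630

1 5.573 47.755 68.769
2 2.871 10.105 104.192
3 1.320 2.138 120.487
4 0.607 0.452 127.983
5 0.279 0.096 131.431
final: 131.431 0.630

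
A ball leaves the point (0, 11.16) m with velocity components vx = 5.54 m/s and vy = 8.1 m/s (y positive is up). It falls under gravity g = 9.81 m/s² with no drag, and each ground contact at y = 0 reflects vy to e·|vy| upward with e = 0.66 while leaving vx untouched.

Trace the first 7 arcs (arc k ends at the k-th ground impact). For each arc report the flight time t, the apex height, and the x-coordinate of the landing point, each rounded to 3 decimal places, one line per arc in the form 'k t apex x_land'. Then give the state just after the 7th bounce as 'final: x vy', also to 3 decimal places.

1 2.545 14.504 14.101
2 2.270 6.318 26.676
3 1.498 2.752 34.975
4 0.989 1.199 40.453
5 0.653 0.522 44.068
6 0.431 0.227 46.454
7 0.284 0.099 48.029
final: 48.029 0.920

Arc 1: start y=11.160, vy=8.100 → t=2.545, apex=14.504, x_land=14.101, impact vy=-16.869
  bounce: vy ← 0.66·16.869 = 11.134
Arc 2: start y=0.000, vy=11.134 → t=2.270, apex=6.318, x_land=26.676, impact vy=-11.134
  bounce: vy ← 0.66·11.134 = 7.348
Arc 3: start y=0.000, vy=7.348 → t=1.498, apex=2.752, x_land=34.975, impact vy=-7.348
  bounce: vy ← 0.66·7.348 = 4.850
Arc 4: start y=0.000, vy=4.850 → t=0.989, apex=1.199, x_land=40.453, impact vy=-4.850
  bounce: vy ← 0.66·4.850 = 3.201
Arc 5: start y=0.000, vy=3.201 → t=0.653, apex=0.522, x_land=44.068, impact vy=-3.201
  bounce: vy ← 0.66·3.201 = 2.113
Arc 6: start y=0.000, vy=2.113 → t=0.431, apex=0.227, x_land=46.454, impact vy=-2.113
  bounce: vy ← 0.66·2.113 = 1.394
Arc 7: start y=0.000, vy=1.394 → t=0.284, apex=0.099, x_land=48.029, impact vy=-1.394
  bounce: vy ← 0.66·1.394 = 0.920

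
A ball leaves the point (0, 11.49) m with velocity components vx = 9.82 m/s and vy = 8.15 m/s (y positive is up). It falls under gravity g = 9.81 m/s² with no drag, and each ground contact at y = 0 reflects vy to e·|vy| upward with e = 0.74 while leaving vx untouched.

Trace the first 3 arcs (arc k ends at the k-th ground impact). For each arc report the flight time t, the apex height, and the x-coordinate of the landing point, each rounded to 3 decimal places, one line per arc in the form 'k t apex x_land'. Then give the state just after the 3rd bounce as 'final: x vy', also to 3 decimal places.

1 2.572 14.875 25.260
2 2.577 8.146 50.569
3 1.907 4.461 69.299
final: 69.299 6.923

Arc 1: start y=11.490, vy=8.150 → t=2.572, apex=14.875, x_land=25.260, impact vy=-17.084
  bounce: vy ← 0.74·17.084 = 12.642
Arc 2: start y=0.000, vy=12.642 → t=2.577, apex=8.146, x_land=50.569, impact vy=-12.642
  bounce: vy ← 0.74·12.642 = 9.355
Arc 3: start y=0.000, vy=9.355 → t=1.907, apex=4.461, x_land=69.299, impact vy=-9.355
  bounce: vy ← 0.74·9.355 = 6.923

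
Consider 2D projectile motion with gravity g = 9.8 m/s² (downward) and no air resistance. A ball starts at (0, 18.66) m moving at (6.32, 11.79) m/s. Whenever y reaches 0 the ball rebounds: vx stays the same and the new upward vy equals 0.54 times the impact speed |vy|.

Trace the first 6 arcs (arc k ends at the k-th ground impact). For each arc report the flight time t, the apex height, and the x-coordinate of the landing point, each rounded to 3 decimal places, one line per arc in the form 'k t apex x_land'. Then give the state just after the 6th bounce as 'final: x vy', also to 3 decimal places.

1 3.496 25.752 22.092
2 2.476 7.509 37.740
3 1.337 2.190 46.189
4 0.722 0.639 50.752
5 0.390 0.186 53.216
6 0.211 0.054 54.547
final: 54.547 0.557

Arc 1: start y=18.660, vy=11.790 → t=3.496, apex=25.752, x_land=22.092, impact vy=-22.466
  bounce: vy ← 0.54·22.466 = 12.132
Arc 2: start y=0.000, vy=12.132 → t=2.476, apex=7.509, x_land=37.740, impact vy=-12.132
  bounce: vy ← 0.54·12.132 = 6.551
Arc 3: start y=0.000, vy=6.551 → t=1.337, apex=2.190, x_land=46.189, impact vy=-6.551
  bounce: vy ← 0.54·6.551 = 3.538
Arc 4: start y=0.000, vy=3.538 → t=0.722, apex=0.639, x_land=50.752, impact vy=-3.538
  bounce: vy ← 0.54·3.538 = 1.910
Arc 5: start y=0.000, vy=1.910 → t=0.390, apex=0.186, x_land=53.216, impact vy=-1.910
  bounce: vy ← 0.54·1.910 = 1.032
Arc 6: start y=0.000, vy=1.032 → t=0.211, apex=0.054, x_land=54.547, impact vy=-1.032
  bounce: vy ← 0.54·1.032 = 0.557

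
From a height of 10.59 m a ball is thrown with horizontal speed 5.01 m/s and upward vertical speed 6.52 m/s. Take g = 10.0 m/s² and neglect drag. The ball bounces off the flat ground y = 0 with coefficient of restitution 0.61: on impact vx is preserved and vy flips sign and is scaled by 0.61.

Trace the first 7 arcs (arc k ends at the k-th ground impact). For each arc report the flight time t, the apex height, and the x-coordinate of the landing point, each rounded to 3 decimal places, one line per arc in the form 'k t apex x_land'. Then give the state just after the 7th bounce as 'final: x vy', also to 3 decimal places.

Arc 1: start y=10.590, vy=6.520 → t=2.247, apex=12.716, x_land=11.256, impact vy=-15.947
  bounce: vy ← 0.61·15.947 = 9.728
Arc 2: start y=0.000, vy=9.728 → t=1.946, apex=4.731, x_land=21.003, impact vy=-9.728
  bounce: vy ← 0.61·9.728 = 5.934
Arc 3: start y=0.000, vy=5.934 → t=1.187, apex=1.761, x_land=26.949, impact vy=-5.934
  bounce: vy ← 0.61·5.934 = 3.620
Arc 4: start y=0.000, vy=3.620 → t=0.724, apex=0.655, x_land=30.576, impact vy=-3.620
  bounce: vy ← 0.61·3.620 = 2.208
Arc 5: start y=0.000, vy=2.208 → t=0.442, apex=0.244, x_land=32.788, impact vy=-2.208
  bounce: vy ← 0.61·2.208 = 1.347
Arc 6: start y=0.000, vy=1.347 → t=0.269, apex=0.091, x_land=34.138, impact vy=-1.347
  bounce: vy ← 0.61·1.347 = 0.822
Arc 7: start y=0.000, vy=0.822 → t=0.164, apex=0.034, x_land=34.961, impact vy=-0.822
  bounce: vy ← 0.61·0.822 = 0.501

1 2.247 12.716 11.256
2 1.946 4.731 21.003
3 1.187 1.761 26.949
4 0.724 0.655 30.576
5 0.442 0.244 32.788
6 0.269 0.091 34.138
7 0.164 0.034 34.961
final: 34.961 0.501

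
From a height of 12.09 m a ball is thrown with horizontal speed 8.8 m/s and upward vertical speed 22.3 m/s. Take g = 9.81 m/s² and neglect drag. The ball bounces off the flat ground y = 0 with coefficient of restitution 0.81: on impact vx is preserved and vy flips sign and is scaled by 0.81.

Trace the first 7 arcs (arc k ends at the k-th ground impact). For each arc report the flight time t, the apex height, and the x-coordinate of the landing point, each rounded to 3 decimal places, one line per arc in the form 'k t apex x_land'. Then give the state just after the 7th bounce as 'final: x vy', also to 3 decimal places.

1 5.036 37.436 44.315
2 4.475 24.562 83.700
3 3.625 16.115 115.601
4 2.936 10.573 141.441
5 2.378 6.937 162.371
6 1.927 4.551 179.325
7 1.561 2.986 193.058
final: 193.058 6.200

Arc 1: start y=12.090, vy=22.300 → t=5.036, apex=37.436, x_land=44.315, impact vy=-27.102
  bounce: vy ← 0.81·27.102 = 21.952
Arc 2: start y=0.000, vy=21.952 → t=4.475, apex=24.562, x_land=83.700, impact vy=-21.952
  bounce: vy ← 0.81·21.952 = 17.781
Arc 3: start y=0.000, vy=17.781 → t=3.625, apex=16.115, x_land=115.601, impact vy=-17.781
  bounce: vy ← 0.81·17.781 = 14.403
Arc 4: start y=0.000, vy=14.403 → t=2.936, apex=10.573, x_land=141.441, impact vy=-14.403
  bounce: vy ← 0.81·14.403 = 11.666
Arc 5: start y=0.000, vy=11.666 → t=2.378, apex=6.937, x_land=162.371, impact vy=-11.666
  bounce: vy ← 0.81·11.666 = 9.450
Arc 6: start y=0.000, vy=9.450 → t=1.927, apex=4.551, x_land=179.325, impact vy=-9.450
  bounce: vy ← 0.81·9.450 = 7.654
Arc 7: start y=0.000, vy=7.654 → t=1.561, apex=2.986, x_land=193.058, impact vy=-7.654
  bounce: vy ← 0.81·7.654 = 6.200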